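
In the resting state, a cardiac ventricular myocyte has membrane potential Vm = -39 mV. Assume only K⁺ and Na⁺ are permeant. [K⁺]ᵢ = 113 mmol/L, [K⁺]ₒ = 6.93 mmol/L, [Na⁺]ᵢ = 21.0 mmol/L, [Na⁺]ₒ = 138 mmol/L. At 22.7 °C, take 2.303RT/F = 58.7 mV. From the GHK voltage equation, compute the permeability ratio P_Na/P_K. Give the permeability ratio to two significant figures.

Let α = P_Na/P_K. GHK: Vm = 58.7·log₁₀[(Kₒ + α·Naₒ)/(Kᵢ + α·Naᵢ)].
10^(Vm/58.7) = 10^(-39.0/58.7) = 0.21657
So 0.21657·(Kᵢ + α·Naᵢ) = Kₒ + α·Naₒ → α = (0.21657·113.0 − 6.93) / (138.0 − 0.21657·21.0)
α = (24.47 − 6.93) / (138.0 − 4.548) = 17.54/133.5 = 0.1315

0.13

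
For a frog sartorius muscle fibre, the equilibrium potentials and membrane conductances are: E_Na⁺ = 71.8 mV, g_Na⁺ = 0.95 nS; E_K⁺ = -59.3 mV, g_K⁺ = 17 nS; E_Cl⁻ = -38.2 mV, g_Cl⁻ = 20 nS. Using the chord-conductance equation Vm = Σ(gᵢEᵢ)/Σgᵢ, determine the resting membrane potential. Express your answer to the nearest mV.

-45 mV

Σ gᵢEᵢ = 0.95·(71.8) + 17·(-59.3) + 20·(-38.2) = -1703.89
Σ gᵢ = 0.95 + 17 + 20 = 37.95
Vm = -1703.89 / 37.95 = -44.90 mV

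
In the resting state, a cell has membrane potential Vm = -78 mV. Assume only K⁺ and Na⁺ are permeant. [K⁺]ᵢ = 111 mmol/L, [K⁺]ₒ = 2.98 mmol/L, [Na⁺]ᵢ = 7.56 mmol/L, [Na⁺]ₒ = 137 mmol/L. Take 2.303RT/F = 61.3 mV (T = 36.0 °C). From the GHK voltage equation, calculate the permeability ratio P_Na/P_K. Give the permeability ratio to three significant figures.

0.0216

Let α = P_Na/P_K. GHK: Vm = 61.3·log₁₀[(Kₒ + α·Naₒ)/(Kᵢ + α·Naᵢ)].
10^(Vm/61.3) = 10^(-78.0/61.3) = 0.053403
So 0.053403·(Kᵢ + α·Naᵢ) = Kₒ + α·Naₒ → α = (0.053403·111.0 − 2.98) / (137.0 − 0.053403·7.56)
α = (5.928 − 2.98) / (137.0 − 0.4037) = 2.948/136.6 = 0.02158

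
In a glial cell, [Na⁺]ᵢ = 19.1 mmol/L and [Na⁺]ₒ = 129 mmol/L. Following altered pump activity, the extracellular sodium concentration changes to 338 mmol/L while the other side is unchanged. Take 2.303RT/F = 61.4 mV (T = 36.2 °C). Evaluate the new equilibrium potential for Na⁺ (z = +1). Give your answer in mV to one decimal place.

After the shift: [Na⁺]_out = 338, [Na⁺]_in = 19.1 mmol/L.
E_new = (61.4/1)·log₁₀(338/19.1) = 61.40 · (1.2479) = 76.62 mV

76.6 mV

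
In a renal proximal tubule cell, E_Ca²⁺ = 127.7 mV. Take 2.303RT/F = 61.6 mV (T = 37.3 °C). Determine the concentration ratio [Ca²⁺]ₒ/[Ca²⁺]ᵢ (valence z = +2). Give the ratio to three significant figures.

14000

log₁₀([out]/[in]) = E·z/(61.6) = 127.7 × 2 / 61.6 = 4.1461
[out]/[in] = 10^(4.1461) = 1.4e+04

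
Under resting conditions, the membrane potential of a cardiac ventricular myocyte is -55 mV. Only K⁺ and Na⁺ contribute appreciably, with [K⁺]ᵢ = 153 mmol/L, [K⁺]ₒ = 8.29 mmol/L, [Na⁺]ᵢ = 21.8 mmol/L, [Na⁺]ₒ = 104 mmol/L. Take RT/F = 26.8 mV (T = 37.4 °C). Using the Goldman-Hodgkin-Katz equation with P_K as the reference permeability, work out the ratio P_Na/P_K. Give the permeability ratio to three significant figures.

0.112

Let α = P_Na/P_K. GHK: Vm = 26.8·ln[(Kₒ + α·Naₒ)/(Kᵢ + α·Naᵢ)].
e^(Vm/26.8) = e^(-55.0/26.8) = 0.12845
So 0.12845·(Kᵢ + α·Naᵢ) = Kₒ + α·Naₒ → α = (0.12845·153.0 − 8.29) / (104.0 − 0.12845·21.8)
α = (19.65 − 8.29) / (104.0 − 2.8) = 11.36/101.2 = 0.1123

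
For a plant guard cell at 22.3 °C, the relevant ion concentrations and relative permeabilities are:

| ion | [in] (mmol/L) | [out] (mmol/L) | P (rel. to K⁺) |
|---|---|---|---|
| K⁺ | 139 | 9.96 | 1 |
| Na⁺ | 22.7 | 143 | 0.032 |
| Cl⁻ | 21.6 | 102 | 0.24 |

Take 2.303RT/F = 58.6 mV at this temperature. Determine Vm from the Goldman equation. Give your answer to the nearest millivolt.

Vm = 58.6 · log₁₀[(Σ P·[cation]ₒ + Σ P·[anion]ᵢ) / (Σ P·[cation]ᵢ + Σ P·[anion]ₒ)]
Numerator = 1×9.96 + 0.032×143 + 0.24×21.6 = 19.72
Denominator = 1×139 + 0.032×22.7 + 0.24×102 = 164.2
Vm = 58.6 · log₁₀(0.12009) = 58.6 × (-0.9205) = -53.94 mV

-54 mV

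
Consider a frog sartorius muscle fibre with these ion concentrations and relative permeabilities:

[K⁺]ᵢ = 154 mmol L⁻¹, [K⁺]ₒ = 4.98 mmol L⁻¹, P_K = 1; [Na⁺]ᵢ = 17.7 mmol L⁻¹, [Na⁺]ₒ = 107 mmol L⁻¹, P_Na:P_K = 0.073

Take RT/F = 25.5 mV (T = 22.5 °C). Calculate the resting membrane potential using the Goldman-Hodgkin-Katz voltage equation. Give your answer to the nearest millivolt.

Vm = 25.5 · ln[(Σ P·[cation]ₒ + Σ P·[anion]ᵢ) / (Σ P·[cation]ᵢ + Σ P·[anion]ₒ)]
Numerator = 1×4.98 + 0.073×107 = 12.79
Denominator = 1×154 + 0.073×17.7 = 155.3
Vm = 25.5 · ln(0.082367) = 25.5 × (-2.4966) = -63.66 mV

-64 mV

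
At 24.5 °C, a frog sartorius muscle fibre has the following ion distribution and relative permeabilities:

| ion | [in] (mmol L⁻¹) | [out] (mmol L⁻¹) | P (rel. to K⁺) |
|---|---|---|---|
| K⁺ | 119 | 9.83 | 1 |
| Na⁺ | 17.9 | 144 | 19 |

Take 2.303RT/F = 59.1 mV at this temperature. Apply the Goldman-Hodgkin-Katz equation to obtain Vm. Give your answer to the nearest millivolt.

46 mV

Vm = 59.1 · log₁₀[(Σ P·[cation]ₒ + Σ P·[anion]ᵢ) / (Σ P·[cation]ᵢ + Σ P·[anion]ₒ)]
Numerator = 1×9.83 + 19×144 = 2746
Denominator = 1×119 + 19×17.9 = 459.1
Vm = 59.1 · log₁₀(5.9809) = 59.1 × (0.7768) = 45.91 mV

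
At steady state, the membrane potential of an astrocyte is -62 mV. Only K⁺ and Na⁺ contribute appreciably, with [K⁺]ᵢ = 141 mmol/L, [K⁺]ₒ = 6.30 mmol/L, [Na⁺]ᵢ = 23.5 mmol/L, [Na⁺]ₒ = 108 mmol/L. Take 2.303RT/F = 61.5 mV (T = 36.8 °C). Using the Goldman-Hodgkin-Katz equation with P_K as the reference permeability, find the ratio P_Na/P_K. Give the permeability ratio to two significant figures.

Let α = P_Na/P_K. GHK: Vm = 61.5·log₁₀[(Kₒ + α·Naₒ)/(Kᵢ + α·Naᵢ)].
10^(Vm/61.5) = 10^(-62.0/61.5) = 0.098145
So 0.098145·(Kᵢ + α·Naᵢ) = Kₒ + α·Naₒ → α = (0.098145·141.0 − 6.3) / (108.0 − 0.098145·23.5)
α = (13.84 − 6.3) / (108.0 − 2.306) = 7.539/105.7 = 0.07132

0.071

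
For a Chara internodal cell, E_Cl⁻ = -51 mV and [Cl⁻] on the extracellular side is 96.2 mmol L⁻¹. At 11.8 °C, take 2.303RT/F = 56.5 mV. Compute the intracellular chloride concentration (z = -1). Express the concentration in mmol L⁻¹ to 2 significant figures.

Nernst: E = (56.5/-1) · log₁₀([out]/[in]), so log₁₀([out]/[in]) = -51.0 × -1 / 56.5 = 0.9027.
[out]/[in] = 10^(0.9027) = 7.992.
[in] = 96.2 / 7.992 = 12.04 mmol L⁻¹.

12 mmol L⁻¹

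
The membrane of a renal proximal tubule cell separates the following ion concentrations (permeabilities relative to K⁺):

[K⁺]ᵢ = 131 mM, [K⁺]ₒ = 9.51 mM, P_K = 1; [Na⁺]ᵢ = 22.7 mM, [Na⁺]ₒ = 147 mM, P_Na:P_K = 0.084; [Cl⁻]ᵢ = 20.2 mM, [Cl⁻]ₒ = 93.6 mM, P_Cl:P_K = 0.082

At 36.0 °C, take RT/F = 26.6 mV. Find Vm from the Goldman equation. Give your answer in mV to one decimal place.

Vm = 26.6 · ln[(Σ P·[cation]ₒ + Σ P·[anion]ᵢ) / (Σ P·[cation]ᵢ + Σ P·[anion]ₒ)]
Numerator = 1×9.51 + 0.084×147 + 0.082×20.2 = 23.51
Denominator = 1×131 + 0.084×22.7 + 0.082×93.6 = 140.6
Vm = 26.6 · ln(0.16726) = 26.6 × (-1.7882) = -47.57 mV

-47.6 mV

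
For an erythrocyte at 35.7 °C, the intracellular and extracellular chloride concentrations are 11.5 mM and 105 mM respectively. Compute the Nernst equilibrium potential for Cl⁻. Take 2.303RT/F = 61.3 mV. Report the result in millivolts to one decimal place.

-58.9 mV

E = (61.3/z) · log₁₀([Cl⁻]_out/[Cl⁻]_in) with z = -1.
For an anion, dividing by z = -1 reverses the sign.
= (61.3/-1) · log₁₀(105/11.5) = -61.30 · log₁₀(9.13)
= -61.30 · (0.9605) = -58.88 mV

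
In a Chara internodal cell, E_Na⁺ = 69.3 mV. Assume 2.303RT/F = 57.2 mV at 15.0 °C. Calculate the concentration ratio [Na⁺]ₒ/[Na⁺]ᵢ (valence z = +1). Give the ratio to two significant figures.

16

log₁₀([out]/[in]) = E·z/(57.2) = 69.3 × 1 / 57.2 = 1.2115
[out]/[in] = 10^(1.2115) = 16.28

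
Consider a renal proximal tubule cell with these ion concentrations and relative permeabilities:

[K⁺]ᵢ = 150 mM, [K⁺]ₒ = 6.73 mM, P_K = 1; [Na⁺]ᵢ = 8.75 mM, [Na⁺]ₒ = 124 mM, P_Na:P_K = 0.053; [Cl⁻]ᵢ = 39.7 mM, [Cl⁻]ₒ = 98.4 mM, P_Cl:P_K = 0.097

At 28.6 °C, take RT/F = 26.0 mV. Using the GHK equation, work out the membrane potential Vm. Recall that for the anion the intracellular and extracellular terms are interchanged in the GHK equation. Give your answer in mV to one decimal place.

-58.1 mV

Vm = 26.0 · ln[(Σ P·[cation]ₒ + Σ P·[anion]ᵢ) / (Σ P·[cation]ᵢ + Σ P·[anion]ₒ)]
Numerator = 1×6.73 + 0.053×124 + 0.097×39.7 = 17.15
Denominator = 1×150 + 0.053×8.75 + 0.097×98.4 = 160
Vm = 26.0 · ln(0.1072) = 26.0 × (-2.2331) = -58.06 mV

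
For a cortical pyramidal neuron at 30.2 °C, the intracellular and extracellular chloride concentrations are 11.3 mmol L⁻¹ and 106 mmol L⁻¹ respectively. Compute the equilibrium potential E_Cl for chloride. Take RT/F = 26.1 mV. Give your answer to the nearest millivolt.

E = (26.1/z) · ln([Cl⁻]_out/[Cl⁻]_in) with z = -1.
For an anion, dividing by z = -1 reverses the sign.
= (26.1/-1) · ln(106/11.3) = -26.10 · ln(9.381)
= -26.10 · (2.2386) = -58.43 mV

-58 mV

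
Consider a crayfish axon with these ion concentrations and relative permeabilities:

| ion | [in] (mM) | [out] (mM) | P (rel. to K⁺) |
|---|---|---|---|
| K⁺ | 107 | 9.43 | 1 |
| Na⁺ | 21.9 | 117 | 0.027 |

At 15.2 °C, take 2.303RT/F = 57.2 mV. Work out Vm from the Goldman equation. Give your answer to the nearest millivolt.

-53 mV

Vm = 57.2 · log₁₀[(Σ P·[cation]ₒ + Σ P·[anion]ᵢ) / (Σ P·[cation]ᵢ + Σ P·[anion]ₒ)]
Numerator = 1×9.43 + 0.027×117 = 12.59
Denominator = 1×107 + 0.027×21.9 = 107.6
Vm = 57.2 · log₁₀(0.11701) = 57.2 × (-0.9318) = -53.30 mV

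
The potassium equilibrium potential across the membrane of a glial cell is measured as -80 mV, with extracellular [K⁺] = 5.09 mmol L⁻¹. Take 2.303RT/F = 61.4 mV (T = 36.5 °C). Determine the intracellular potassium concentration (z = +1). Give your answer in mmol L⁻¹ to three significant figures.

102 mmol L⁻¹

Nernst: E = (61.4/1) · log₁₀([out]/[in]), so log₁₀([out]/[in]) = -80.0 × 1 / 61.4 = -1.3029.
[out]/[in] = 10^(-1.3029) = 0.04978.
[in] = 5.09 / 0.04978 = 102.2 mmol L⁻¹.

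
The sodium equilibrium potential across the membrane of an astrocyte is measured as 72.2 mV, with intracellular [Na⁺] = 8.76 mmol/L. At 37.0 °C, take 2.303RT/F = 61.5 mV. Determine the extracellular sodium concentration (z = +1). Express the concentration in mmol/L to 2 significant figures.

Nernst: E = (61.5/1) · log₁₀([out]/[in]), so log₁₀([out]/[in]) = 72.2 × 1 / 61.5 = 1.1740.
[out]/[in] = 10^(1.1740) = 14.93.
[out] = 14.93 × 8.76 = 130.8 mmol/L.

130 mmol/L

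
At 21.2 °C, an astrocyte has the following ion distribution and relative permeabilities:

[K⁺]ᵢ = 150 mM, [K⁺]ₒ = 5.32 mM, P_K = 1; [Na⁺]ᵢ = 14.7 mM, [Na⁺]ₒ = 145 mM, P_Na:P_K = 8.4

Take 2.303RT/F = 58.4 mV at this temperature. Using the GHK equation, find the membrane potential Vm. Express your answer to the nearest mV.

38 mV

Vm = 58.4 · log₁₀[(Σ P·[cation]ₒ + Σ P·[anion]ᵢ) / (Σ P·[cation]ᵢ + Σ P·[anion]ₒ)]
Numerator = 1×5.32 + 8.4×145 = 1223
Denominator = 1×150 + 8.4×14.7 = 273.5
Vm = 58.4 · log₁₀(4.4732) = 58.4 × (0.6506) = 38.00 mV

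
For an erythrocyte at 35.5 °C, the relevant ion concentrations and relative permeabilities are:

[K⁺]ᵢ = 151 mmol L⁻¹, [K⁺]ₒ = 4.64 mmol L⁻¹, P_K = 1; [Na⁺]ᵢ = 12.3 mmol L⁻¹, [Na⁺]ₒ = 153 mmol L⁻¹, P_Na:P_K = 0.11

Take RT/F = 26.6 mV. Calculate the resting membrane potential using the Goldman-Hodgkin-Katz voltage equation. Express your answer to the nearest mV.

-52 mV

Vm = 26.6 · ln[(Σ P·[cation]ₒ + Σ P·[anion]ᵢ) / (Σ P·[cation]ᵢ + Σ P·[anion]ₒ)]
Numerator = 1×4.64 + 0.11×153 = 21.47
Denominator = 1×151 + 0.11×12.3 = 152.4
Vm = 26.6 · ln(0.14092) = 26.6 × (-1.9595) = -52.12 mV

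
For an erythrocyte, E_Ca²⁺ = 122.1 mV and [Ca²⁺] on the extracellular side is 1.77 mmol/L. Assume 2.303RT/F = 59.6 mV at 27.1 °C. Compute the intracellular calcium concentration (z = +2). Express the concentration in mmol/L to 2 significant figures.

Nernst: E = (59.6/2) · log₁₀([out]/[in]), so log₁₀([out]/[in]) = 122.1 × 2 / 59.6 = 4.0973.
[out]/[in] = 10^(4.0973) = 1.251e+04.
[in] = 1.77 / 1.251e+04 = 0.0001415 mmol/L.

0.00014 mmol/L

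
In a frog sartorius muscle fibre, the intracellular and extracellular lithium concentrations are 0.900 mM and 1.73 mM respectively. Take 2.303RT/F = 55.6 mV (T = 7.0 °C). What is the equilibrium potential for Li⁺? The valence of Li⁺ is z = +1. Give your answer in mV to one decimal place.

15.8 mV

E = (55.6/z) · log₁₀([Li⁺]_out/[Li⁺]_in) with z = +1.
= (55.6/1) · log₁₀(1.73/0.900) = 55.60 · log₁₀(1.922)
= 55.60 · (0.2838) = 15.78 mV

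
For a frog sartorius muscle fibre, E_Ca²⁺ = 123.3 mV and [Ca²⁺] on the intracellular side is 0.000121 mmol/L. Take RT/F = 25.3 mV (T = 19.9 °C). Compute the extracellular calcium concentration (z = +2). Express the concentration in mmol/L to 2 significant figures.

Nernst: E = (25.3/2) · ln([out]/[in]), so ln([out]/[in]) = 123.3 × 2 / 25.3 = 9.7470.
[out]/[in] = e^(9.7470) = 1.71e+04.
[out] = 1.71e+04 × 0.000121 = 2.07 mmol/L.

2.1 mmol/L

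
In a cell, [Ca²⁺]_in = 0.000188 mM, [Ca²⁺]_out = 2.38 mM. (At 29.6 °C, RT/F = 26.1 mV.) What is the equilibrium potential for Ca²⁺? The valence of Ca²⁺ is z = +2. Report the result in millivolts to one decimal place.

123.3 mV

E = (26.1/z) · ln([Ca²⁺]_out/[Ca²⁺]_in) with z = +2.
= (26.1/2) · ln(2.38/0.000188) = 13.05 · ln(1.266e+04)
= 13.05 · (9.4462) = 123.27 mV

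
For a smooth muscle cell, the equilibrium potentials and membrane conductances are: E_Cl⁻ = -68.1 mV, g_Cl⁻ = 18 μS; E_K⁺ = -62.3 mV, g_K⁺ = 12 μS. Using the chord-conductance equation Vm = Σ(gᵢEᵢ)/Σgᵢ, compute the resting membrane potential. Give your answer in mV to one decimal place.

Σ gᵢEᵢ = 18·(-68.1) + 12·(-62.3) = -1973.40
Σ gᵢ = 18 + 12 = 30
Vm = -1973.40 / 30 = -65.78 mV

-65.8 mV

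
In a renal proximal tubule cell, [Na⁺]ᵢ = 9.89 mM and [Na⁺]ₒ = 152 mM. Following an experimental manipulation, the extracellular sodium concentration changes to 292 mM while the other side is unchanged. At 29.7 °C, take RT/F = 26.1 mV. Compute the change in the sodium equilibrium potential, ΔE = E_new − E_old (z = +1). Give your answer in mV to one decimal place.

17.0 mV

E_old = (26.1/1)·ln(152/9.89) = 71.31 mV
E_new = (26.1/1)·ln(292/9.89) = 88.35 mV
ΔE = 88.35 − (71.31) = 17.04 mV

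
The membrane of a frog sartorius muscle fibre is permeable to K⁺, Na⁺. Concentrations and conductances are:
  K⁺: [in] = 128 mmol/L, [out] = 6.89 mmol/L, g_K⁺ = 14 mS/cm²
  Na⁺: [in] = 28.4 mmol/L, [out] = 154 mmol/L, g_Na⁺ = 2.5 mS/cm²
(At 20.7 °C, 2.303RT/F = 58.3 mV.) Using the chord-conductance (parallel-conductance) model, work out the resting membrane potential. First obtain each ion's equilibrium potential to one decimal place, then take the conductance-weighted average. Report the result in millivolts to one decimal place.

-56.3 mV

E_K⁺ = (58.3/1)·log₁₀(6.89/128) = -74.0 mV
E_Na⁺ = (58.3/1)·log₁₀(154/28.4) = 42.8 mV
Vm = (Σ gᵢEᵢ)/(Σ gᵢ) = (14·-74.0 + 2.5·42.8) / (14 + 2.5)
= -929.00 / 16.5 = -56.30 mV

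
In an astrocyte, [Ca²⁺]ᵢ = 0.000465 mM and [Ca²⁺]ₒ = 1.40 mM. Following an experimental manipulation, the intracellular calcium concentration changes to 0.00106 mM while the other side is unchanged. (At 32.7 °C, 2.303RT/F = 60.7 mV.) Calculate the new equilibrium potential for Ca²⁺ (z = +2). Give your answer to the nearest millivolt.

95 mV

After the shift: [Ca²⁺]_out = 1.40, [Ca²⁺]_in = 0.00106 mM.
E_new = (60.7/2)·log₁₀(1.40/0.00106) = 30.35 · (3.1208) = 94.72 mV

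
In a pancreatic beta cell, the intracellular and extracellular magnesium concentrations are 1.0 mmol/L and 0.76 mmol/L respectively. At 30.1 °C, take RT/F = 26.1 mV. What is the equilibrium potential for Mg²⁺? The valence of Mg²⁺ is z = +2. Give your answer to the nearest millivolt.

-4 mV

E = (26.1/z) · ln([Mg²⁺]_out/[Mg²⁺]_in) with z = +2.
= (26.1/2) · ln(0.76/1.0) = 13.05 · ln(0.76)
= 13.05 · (-0.2744) = -3.58 mV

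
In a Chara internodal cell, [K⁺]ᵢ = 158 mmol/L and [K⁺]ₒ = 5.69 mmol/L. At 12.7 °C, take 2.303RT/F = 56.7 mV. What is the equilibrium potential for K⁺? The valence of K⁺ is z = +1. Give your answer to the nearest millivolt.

E = (56.7/z) · log₁₀([K⁺]_out/[K⁺]_in) with z = +1.
= (56.7/1) · log₁₀(5.69/158) = 56.70 · log₁₀(0.03601)
= 56.70 · (-1.4435) = -81.85 mV

-82 mV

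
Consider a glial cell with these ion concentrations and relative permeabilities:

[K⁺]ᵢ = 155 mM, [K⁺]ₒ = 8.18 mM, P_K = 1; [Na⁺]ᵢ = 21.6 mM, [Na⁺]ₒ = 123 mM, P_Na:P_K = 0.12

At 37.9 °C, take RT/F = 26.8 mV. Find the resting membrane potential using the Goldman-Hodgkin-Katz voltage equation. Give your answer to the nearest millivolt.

-52 mV

Vm = 26.8 · ln[(Σ P·[cation]ₒ + Σ P·[anion]ᵢ) / (Σ P·[cation]ᵢ + Σ P·[anion]ₒ)]
Numerator = 1×8.18 + 0.12×123 = 22.94
Denominator = 1×155 + 0.12×21.6 = 157.6
Vm = 26.8 · ln(0.14557) = 26.8 × (-1.9271) = -51.65 mV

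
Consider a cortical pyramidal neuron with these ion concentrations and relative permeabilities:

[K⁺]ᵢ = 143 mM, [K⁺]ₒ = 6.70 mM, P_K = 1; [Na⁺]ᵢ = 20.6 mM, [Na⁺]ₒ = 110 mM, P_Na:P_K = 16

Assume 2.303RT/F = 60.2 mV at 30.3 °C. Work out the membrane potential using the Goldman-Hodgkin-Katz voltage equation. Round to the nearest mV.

Vm = 60.2 · log₁₀[(Σ P·[cation]ₒ + Σ P·[anion]ᵢ) / (Σ P·[cation]ᵢ + Σ P·[anion]ₒ)]
Numerator = 1×6.70 + 16×110 = 1767
Denominator = 1×143 + 16×20.6 = 472.6
Vm = 60.2 · log₁₀(3.7383) = 60.2 × (0.5727) = 34.47 mV

34 mV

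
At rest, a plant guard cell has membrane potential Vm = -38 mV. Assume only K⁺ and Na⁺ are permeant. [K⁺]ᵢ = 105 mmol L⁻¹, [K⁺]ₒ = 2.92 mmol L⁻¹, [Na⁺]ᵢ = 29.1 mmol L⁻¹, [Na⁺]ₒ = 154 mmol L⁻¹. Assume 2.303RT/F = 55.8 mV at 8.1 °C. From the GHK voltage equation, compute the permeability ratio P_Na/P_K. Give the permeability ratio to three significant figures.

0.128

Let α = P_Na/P_K. GHK: Vm = 55.8·log₁₀[(Kₒ + α·Naₒ)/(Kᵢ + α·Naᵢ)].
10^(Vm/55.8) = 10^(-38.0/55.8) = 0.20845
So 0.20845·(Kᵢ + α·Naᵢ) = Kₒ + α·Naₒ → α = (0.20845·105.0 − 2.92) / (154.0 − 0.20845·29.1)
α = (21.89 − 2.92) / (154.0 − 6.066) = 18.97/147.9 = 0.1282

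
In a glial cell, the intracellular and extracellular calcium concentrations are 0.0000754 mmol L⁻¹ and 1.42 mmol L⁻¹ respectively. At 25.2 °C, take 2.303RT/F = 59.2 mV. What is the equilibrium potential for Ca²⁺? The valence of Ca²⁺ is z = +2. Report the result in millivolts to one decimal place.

E = (59.2/z) · log₁₀([Ca²⁺]_out/[Ca²⁺]_in) with z = +2.
= (59.2/2) · log₁₀(1.42/0.0000754) = 29.60 · log₁₀(1.883e+04)
= 29.60 · (4.2749) = 126.54 mV

126.5 mV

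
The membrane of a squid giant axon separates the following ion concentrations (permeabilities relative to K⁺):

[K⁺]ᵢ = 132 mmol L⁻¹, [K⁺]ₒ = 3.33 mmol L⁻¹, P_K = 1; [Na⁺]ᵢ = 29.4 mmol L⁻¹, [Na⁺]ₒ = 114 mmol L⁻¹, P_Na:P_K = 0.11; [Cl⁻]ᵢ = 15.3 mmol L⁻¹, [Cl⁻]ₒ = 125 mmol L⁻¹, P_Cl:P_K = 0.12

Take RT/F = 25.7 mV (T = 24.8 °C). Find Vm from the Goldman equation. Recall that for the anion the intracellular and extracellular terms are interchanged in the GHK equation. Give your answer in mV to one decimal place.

Vm = 25.7 · ln[(Σ P·[cation]ₒ + Σ P·[anion]ᵢ) / (Σ P·[cation]ᵢ + Σ P·[anion]ₒ)]
Numerator = 1×3.33 + 0.11×114 + 0.12×15.3 = 17.71
Denominator = 1×132 + 0.11×29.4 + 0.12×125 = 150.2
Vm = 25.7 · ln(0.11786) = 25.7 × (-2.1383) = -54.95 mV

-55.0 mV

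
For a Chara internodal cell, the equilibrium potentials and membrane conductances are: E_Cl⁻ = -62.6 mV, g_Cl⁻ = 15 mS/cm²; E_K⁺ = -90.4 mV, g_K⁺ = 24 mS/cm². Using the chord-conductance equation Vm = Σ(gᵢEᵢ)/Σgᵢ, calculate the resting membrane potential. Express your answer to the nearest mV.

Σ gᵢEᵢ = 15·(-62.6) + 24·(-90.4) = -3108.60
Σ gᵢ = 15 + 24 = 39
Vm = -3108.60 / 39 = -79.71 mV

-80 mV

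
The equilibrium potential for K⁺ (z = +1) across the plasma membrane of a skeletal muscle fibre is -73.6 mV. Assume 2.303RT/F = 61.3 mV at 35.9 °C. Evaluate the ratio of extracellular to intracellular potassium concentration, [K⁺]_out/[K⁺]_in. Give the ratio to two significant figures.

log₁₀([out]/[in]) = E·z/(61.3) = -73.6 × 1 / 61.3 = -1.2007
[out]/[in] = 10^(-1.2007) = 0.063

0.063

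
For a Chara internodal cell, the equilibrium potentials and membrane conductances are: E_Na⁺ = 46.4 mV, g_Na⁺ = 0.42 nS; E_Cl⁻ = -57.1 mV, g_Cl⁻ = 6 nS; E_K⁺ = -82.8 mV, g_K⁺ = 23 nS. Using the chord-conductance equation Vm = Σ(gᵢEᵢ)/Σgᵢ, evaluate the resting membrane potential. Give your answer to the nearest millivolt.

-76 mV

Σ gᵢEᵢ = 0.42·(46.4) + 6·(-57.1) + 23·(-82.8) = -2227.51
Σ gᵢ = 0.42 + 6 + 23 = 29.42
Vm = -2227.51 / 29.42 = -75.71 mV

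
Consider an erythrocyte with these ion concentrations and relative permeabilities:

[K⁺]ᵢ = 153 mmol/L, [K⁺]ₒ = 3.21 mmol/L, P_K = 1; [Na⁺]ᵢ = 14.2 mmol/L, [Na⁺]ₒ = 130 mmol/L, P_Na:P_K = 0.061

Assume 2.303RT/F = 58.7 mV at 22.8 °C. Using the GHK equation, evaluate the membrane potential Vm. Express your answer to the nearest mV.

-67 mV

Vm = 58.7 · log₁₀[(Σ P·[cation]ₒ + Σ P·[anion]ᵢ) / (Σ P·[cation]ᵢ + Σ P·[anion]ₒ)]
Numerator = 1×3.21 + 0.061×130 = 11.14
Denominator = 1×153 + 0.061×14.2 = 153.9
Vm = 58.7 · log₁₀(0.072401) = 58.7 × (-1.1403) = -66.93 mV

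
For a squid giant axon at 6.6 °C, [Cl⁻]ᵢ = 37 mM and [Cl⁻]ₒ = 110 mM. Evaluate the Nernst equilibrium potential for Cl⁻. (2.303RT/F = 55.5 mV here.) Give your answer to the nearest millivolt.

E = (55.5/z) · log₁₀([Cl⁻]_out/[Cl⁻]_in) with z = -1.
For an anion, dividing by z = -1 reverses the sign.
= (55.5/-1) · log₁₀(110/37) = -55.50 · log₁₀(2.973)
= -55.50 · (0.4732) = -26.26 mV

-26 mV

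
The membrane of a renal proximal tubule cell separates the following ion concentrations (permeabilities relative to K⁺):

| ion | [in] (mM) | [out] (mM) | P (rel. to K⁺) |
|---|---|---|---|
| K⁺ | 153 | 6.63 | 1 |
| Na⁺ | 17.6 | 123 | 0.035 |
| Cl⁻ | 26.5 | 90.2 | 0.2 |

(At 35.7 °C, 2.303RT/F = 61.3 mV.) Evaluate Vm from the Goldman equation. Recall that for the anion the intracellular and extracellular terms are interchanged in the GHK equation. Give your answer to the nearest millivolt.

Vm = 61.3 · log₁₀[(Σ P·[cation]ₒ + Σ P·[anion]ᵢ) / (Σ P·[cation]ᵢ + Σ P·[anion]ₒ)]
Numerator = 1×6.63 + 0.035×123 + 0.2×26.5 = 16.23
Denominator = 1×153 + 0.035×17.6 + 0.2×90.2 = 171.7
Vm = 61.3 · log₁₀(0.094579) = 61.3 × (-1.0242) = -62.78 mV

-63 mV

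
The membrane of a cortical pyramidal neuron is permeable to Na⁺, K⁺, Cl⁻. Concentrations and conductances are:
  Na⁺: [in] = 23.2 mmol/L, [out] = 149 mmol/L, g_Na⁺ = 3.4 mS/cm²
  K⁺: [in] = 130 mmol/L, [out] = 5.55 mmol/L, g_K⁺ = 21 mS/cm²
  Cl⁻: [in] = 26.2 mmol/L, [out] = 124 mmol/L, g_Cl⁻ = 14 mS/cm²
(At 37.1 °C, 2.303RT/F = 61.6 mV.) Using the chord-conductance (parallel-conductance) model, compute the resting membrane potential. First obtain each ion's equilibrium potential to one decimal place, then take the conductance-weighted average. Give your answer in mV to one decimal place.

E_Na⁺ = (61.6/1)·log₁₀(149/23.2) = 49.8 mV
E_K⁺ = (61.6/1)·log₁₀(5.55/130) = -84.4 mV
E_Cl⁻ = (61.6/-1)·log₁₀(124/26.2) = -41.6 mV
Vm = (Σ gᵢEᵢ)/(Σ gᵢ) = (3.4·49.8 + 21·-84.4 + 14·-41.6) / (3.4 + 21 + 14)
= -2185.48 / 38.4 = -56.91 mV

-56.9 mV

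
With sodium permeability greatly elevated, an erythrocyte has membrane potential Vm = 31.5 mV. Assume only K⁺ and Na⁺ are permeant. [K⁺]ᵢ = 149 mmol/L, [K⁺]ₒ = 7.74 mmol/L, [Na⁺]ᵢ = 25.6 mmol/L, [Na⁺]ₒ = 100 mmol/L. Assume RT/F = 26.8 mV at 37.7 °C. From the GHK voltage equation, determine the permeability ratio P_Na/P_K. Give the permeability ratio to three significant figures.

27.8

Let α = P_Na/P_K. GHK: Vm = 26.8·ln[(Kₒ + α·Naₒ)/(Kᵢ + α·Naᵢ)].
e^(Vm/26.8) = e^(31.5/26.8) = 3.2394
So 3.2394·(Kᵢ + α·Naᵢ) = Kₒ + α·Naₒ → α = (3.2394·149.0 − 7.74) / (100.0 − 3.2394·25.6)
α = (482.7 − 7.74) / (100.0 − 82.93) = 474.9/17.07 = 27.82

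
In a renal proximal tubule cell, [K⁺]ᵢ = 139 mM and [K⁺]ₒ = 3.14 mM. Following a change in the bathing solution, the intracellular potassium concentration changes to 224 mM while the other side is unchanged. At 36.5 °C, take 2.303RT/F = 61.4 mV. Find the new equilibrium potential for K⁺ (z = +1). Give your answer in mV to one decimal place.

-113.8 mV

After the shift: [K⁺]_out = 3.14, [K⁺]_in = 224 mM.
E_new = (61.4/1)·log₁₀(3.14/224) = 61.40 · (-1.8533) = -113.79 mV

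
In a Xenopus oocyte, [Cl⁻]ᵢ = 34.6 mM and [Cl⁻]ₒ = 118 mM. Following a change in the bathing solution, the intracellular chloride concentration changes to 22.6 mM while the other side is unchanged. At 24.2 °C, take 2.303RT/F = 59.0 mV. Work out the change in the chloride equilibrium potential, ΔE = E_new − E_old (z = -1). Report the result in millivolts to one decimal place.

-10.9 mV

E_old = (59.0/-1)·log₁₀(118/34.6) = -31.44 mV
E_new = (59.0/-1)·log₁₀(118/22.6) = -42.35 mV
ΔE = -42.35 − (-31.44) = -10.91 mV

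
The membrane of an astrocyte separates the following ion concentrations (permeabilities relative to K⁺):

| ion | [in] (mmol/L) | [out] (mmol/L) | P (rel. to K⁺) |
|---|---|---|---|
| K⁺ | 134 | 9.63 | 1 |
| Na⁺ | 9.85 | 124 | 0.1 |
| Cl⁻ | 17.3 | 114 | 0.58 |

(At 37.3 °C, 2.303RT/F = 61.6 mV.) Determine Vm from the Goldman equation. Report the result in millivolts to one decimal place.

-49.1 mV

Vm = 61.6 · log₁₀[(Σ P·[cation]ₒ + Σ P·[anion]ᵢ) / (Σ P·[cation]ᵢ + Σ P·[anion]ₒ)]
Numerator = 1×9.63 + 0.1×124 + 0.58×17.3 = 32.06
Denominator = 1×134 + 0.1×9.85 + 0.58×114 = 201.1
Vm = 61.6 · log₁₀(0.15944) = 61.6 × (-0.7974) = -49.12 mV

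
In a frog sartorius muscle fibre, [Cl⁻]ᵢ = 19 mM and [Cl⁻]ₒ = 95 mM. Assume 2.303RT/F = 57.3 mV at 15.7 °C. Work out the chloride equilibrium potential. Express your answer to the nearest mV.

E = (57.3/z) · log₁₀([Cl⁻]_out/[Cl⁻]_in) with z = -1.
For an anion, dividing by z = -1 reverses the sign.
= (57.3/-1) · log₁₀(95/19) = -57.30 · log₁₀(5)
= -57.30 · (0.6990) = -40.05 mV

-40 mV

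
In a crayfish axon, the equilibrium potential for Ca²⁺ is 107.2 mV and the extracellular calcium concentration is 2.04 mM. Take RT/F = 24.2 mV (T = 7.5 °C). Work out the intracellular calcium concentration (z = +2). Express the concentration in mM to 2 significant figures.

0.00029 mM

Nernst: E = (24.2/2) · ln([out]/[in]), so ln([out]/[in]) = 107.2 × 2 / 24.2 = 8.8595.
[out]/[in] = e^(8.8595) = 7041.
[in] = 2.04 / 7041 = 0.0002897 mM.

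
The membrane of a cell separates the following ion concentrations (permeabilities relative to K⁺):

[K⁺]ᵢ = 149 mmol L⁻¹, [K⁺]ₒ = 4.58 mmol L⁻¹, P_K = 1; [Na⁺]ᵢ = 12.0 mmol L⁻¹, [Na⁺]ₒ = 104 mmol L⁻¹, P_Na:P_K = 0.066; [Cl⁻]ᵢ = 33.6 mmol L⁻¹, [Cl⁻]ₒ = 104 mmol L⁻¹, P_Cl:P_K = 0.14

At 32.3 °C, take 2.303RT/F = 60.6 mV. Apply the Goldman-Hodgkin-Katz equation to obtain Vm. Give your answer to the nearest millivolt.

Vm = 60.6 · log₁₀[(Σ P·[cation]ₒ + Σ P·[anion]ᵢ) / (Σ P·[cation]ᵢ + Σ P·[anion]ₒ)]
Numerator = 1×4.58 + 0.066×104 + 0.14×33.6 = 16.15
Denominator = 1×149 + 0.066×12.0 + 0.14×104 = 164.4
Vm = 60.6 · log₁₀(0.098253) = 60.6 × (-1.0077) = -61.06 mV

-61 mV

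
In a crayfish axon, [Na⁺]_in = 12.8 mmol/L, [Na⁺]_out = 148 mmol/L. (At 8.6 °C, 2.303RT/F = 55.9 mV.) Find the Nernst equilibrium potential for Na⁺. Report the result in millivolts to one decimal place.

E = (55.9/z) · log₁₀([Na⁺]_out/[Na⁺]_in) with z = +1.
= (55.9/1) · log₁₀(148/12.8) = 55.90 · log₁₀(11.56)
= 55.90 · (1.0631) = 59.42 mV

59.4 mV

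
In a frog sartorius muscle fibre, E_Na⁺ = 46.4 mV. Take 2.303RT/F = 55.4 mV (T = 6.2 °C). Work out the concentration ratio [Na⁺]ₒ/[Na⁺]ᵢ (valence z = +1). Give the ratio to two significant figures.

6.9

log₁₀([out]/[in]) = E·z/(55.4) = 46.4 × 1 / 55.4 = 0.8375
[out]/[in] = 10^(0.8375) = 6.879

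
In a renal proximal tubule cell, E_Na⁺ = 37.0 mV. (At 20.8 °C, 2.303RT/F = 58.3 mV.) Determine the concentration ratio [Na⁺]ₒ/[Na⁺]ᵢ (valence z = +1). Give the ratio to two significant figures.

4.3

log₁₀([out]/[in]) = E·z/(58.3) = 37.0 × 1 / 58.3 = 0.6346
[out]/[in] = 10^(0.6346) = 4.312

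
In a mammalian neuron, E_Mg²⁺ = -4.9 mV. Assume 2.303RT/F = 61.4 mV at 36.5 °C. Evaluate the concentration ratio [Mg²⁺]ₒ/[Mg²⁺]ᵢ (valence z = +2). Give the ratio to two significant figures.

0.69

log₁₀([out]/[in]) = E·z/(61.4) = -4.9 × 2 / 61.4 = -0.1596
[out]/[in] = 10^(-0.1596) = 0.6925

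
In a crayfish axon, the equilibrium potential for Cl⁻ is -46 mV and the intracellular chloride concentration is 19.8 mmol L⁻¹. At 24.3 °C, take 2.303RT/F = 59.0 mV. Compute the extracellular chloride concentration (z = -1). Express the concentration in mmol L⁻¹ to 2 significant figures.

120 mmol L⁻¹

Nernst: E = (59.0/-1) · log₁₀([out]/[in]), so log₁₀([out]/[in]) = -46.0 × -1 / 59.0 = 0.7797.
[out]/[in] = 10^(0.7797) = 6.021.
[out] = 6.021 × 19.8 = 119.2 mmol L⁻¹.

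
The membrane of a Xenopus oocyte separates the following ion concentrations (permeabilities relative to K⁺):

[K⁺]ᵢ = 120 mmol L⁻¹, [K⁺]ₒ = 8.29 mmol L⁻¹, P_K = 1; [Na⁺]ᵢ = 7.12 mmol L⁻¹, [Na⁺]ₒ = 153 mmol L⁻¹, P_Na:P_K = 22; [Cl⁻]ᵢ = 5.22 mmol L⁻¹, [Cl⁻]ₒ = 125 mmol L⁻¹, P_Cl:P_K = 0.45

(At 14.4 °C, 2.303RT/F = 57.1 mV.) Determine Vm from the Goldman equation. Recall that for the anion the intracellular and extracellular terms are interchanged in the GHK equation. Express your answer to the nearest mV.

Vm = 57.1 · log₁₀[(Σ P·[cation]ₒ + Σ P·[anion]ᵢ) / (Σ P·[cation]ᵢ + Σ P·[anion]ₒ)]
Numerator = 1×8.29 + 22×153 + 0.45×5.22 = 3377
Denominator = 1×120 + 22×7.12 + 0.45×125 = 332.9
Vm = 57.1 · log₁₀(10.143) = 57.1 × (1.0062) = 57.45 mV

57 mV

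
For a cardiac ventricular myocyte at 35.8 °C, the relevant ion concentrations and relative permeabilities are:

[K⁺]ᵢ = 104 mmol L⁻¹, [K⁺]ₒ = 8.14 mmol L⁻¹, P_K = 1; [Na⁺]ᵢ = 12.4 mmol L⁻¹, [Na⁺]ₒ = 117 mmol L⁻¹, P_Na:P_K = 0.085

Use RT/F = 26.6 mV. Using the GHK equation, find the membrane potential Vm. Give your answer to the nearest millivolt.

Vm = 26.6 · ln[(Σ P·[cation]ₒ + Σ P·[anion]ᵢ) / (Σ P·[cation]ᵢ + Σ P·[anion]ₒ)]
Numerator = 1×8.14 + 0.085×117 = 18.09
Denominator = 1×104 + 0.085×12.4 = 105.1
Vm = 26.6 · ln(0.17215) = 26.6 × (-1.7594) = -46.80 mV

-47 mV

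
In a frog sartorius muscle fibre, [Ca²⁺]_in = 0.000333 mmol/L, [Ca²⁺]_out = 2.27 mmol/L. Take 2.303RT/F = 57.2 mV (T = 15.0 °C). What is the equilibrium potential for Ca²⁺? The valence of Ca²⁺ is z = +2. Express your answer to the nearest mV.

E = (57.2/z) · log₁₀([Ca²⁺]_out/[Ca²⁺]_in) with z = +2.
= (57.2/2) · log₁₀(2.27/0.000333) = 28.60 · log₁₀(6817)
= 28.60 · (3.8336) = 109.64 mV

110 mV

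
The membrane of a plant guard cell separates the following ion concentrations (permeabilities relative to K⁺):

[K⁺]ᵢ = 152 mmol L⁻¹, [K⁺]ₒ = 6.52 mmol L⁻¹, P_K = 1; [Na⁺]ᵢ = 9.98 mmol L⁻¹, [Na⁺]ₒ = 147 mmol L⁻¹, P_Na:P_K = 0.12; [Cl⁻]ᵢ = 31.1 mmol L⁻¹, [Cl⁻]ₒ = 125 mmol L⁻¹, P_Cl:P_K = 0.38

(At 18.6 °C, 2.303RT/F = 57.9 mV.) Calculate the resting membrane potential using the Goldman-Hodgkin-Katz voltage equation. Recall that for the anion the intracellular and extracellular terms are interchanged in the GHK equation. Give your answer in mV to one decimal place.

Vm = 57.9 · log₁₀[(Σ P·[cation]ₒ + Σ P·[anion]ᵢ) / (Σ P·[cation]ᵢ + Σ P·[anion]ₒ)]
Numerator = 1×6.52 + 0.12×147 + 0.38×31.1 = 35.98
Denominator = 1×152 + 0.12×9.98 + 0.38×125 = 200.7
Vm = 57.9 · log₁₀(0.17926) = 57.9 × (-0.7465) = -43.22 mV

-43.2 mV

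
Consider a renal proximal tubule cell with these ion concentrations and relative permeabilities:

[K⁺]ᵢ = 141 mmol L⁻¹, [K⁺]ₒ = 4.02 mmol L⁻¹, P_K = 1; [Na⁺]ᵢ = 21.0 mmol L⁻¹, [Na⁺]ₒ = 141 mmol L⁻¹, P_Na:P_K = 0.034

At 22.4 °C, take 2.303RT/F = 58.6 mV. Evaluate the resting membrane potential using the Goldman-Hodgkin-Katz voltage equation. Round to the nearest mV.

Vm = 58.6 · log₁₀[(Σ P·[cation]ₒ + Σ P·[anion]ᵢ) / (Σ P·[cation]ᵢ + Σ P·[anion]ₒ)]
Numerator = 1×4.02 + 0.034×141 = 8.814
Denominator = 1×141 + 0.034×21.0 = 141.7
Vm = 58.6 · log₁₀(0.062196) = 58.6 × (-1.2062) = -70.69 mV

-71 mV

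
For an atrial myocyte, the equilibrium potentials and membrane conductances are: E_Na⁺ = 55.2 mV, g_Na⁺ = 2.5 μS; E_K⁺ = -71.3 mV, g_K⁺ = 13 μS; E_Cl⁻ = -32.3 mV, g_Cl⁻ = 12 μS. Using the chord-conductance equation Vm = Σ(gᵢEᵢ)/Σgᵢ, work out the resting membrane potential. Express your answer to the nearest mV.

Σ gᵢEᵢ = 2.5·(55.2) + 13·(-71.3) + 12·(-32.3) = -1176.50
Σ gᵢ = 2.5 + 13 + 12 = 27.5
Vm = -1176.50 / 27.5 = -42.78 mV

-43 mV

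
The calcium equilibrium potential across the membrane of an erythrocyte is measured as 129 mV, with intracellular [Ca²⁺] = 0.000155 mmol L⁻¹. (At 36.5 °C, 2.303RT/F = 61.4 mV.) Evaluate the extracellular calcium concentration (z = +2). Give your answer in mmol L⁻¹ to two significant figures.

Nernst: E = (61.4/2) · log₁₀([out]/[in]), so log₁₀([out]/[in]) = 129.0 × 2 / 61.4 = 4.2020.
[out]/[in] = 10^(4.2020) = 1.592e+04.
[out] = 1.592e+04 × 0.000155 = 2.468 mmol L⁻¹.

2.5 mmol L⁻¹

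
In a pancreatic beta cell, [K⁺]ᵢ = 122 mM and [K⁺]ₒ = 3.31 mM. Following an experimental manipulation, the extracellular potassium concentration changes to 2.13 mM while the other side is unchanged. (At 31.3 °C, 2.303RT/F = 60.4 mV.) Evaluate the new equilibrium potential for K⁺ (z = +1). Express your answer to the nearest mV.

-106 mV

After the shift: [K⁺]_out = 2.13, [K⁺]_in = 122 mM.
E_new = (60.4/1)·log₁₀(2.13/122) = 60.40 · (-1.7580) = -106.18 mV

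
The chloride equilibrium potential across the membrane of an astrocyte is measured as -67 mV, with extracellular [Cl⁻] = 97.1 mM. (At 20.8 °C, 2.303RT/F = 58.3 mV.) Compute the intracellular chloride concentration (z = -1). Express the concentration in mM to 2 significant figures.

6.9 mM

Nernst: E = (58.3/-1) · log₁₀([out]/[in]), so log₁₀([out]/[in]) = -67.0 × -1 / 58.3 = 1.1492.
[out]/[in] = 10^(1.1492) = 14.1.
[in] = 97.1 / 14.1 = 6.886 mM.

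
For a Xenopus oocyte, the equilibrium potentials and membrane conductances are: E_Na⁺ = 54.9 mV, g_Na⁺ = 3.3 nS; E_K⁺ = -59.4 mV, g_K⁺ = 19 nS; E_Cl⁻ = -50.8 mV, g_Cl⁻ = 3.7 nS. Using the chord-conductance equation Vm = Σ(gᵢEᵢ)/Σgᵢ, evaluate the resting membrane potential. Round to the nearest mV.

-44 mV

Σ gᵢEᵢ = 3.3·(54.9) + 19·(-59.4) + 3.7·(-50.8) = -1135.39
Σ gᵢ = 3.3 + 19 + 3.7 = 26
Vm = -1135.39 / 26 = -43.67 mV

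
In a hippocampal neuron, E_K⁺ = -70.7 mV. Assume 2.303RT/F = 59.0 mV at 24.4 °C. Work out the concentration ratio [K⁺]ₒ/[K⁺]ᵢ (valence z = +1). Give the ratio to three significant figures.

0.0633

log₁₀([out]/[in]) = E·z/(59.0) = -70.7 × 1 / 59.0 = -1.1983
[out]/[in] = 10^(-1.1983) = 0.06334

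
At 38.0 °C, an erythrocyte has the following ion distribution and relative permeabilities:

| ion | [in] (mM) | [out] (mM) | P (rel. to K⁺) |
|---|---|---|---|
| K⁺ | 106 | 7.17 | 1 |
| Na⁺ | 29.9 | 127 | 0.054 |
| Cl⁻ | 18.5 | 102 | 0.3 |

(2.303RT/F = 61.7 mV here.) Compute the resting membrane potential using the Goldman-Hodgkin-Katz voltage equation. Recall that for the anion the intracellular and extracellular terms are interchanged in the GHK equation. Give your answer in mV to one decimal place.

-52.4 mV

Vm = 61.7 · log₁₀[(Σ P·[cation]ₒ + Σ P·[anion]ᵢ) / (Σ P·[cation]ᵢ + Σ P·[anion]ₒ)]
Numerator = 1×7.17 + 0.054×127 + 0.3×18.5 = 19.58
Denominator = 1×106 + 0.054×29.9 + 0.3×102 = 138.2
Vm = 61.7 · log₁₀(0.14165) = 61.7 × (-0.8488) = -52.37 mV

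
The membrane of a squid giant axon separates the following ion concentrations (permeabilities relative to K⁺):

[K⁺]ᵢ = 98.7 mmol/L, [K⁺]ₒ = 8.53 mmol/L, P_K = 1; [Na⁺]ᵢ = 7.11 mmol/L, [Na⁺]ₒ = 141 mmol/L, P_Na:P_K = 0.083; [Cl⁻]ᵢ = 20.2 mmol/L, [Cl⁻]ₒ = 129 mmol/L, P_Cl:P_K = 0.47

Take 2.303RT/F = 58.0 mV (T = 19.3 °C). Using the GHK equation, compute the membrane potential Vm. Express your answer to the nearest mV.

-42 mV

Vm = 58.0 · log₁₀[(Σ P·[cation]ₒ + Σ P·[anion]ᵢ) / (Σ P·[cation]ᵢ + Σ P·[anion]ₒ)]
Numerator = 1×8.53 + 0.083×141 + 0.47×20.2 = 29.73
Denominator = 1×98.7 + 0.083×7.11 + 0.47×129 = 159.9
Vm = 58.0 · log₁₀(0.18589) = 58.0 × (-0.7308) = -42.38 mV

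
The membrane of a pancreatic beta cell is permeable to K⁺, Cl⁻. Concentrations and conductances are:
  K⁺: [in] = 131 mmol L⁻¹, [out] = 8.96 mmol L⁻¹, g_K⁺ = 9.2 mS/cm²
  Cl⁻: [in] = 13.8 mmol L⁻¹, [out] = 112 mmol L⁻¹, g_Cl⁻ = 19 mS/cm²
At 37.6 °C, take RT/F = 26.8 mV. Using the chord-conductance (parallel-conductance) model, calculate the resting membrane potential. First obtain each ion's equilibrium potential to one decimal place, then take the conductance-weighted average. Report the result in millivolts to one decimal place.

E_K⁺ = (26.8/1)·ln(8.96/131) = -71.9 mV
E_Cl⁻ = (26.8/-1)·ln(112/13.8) = -56.1 mV
Vm = (Σ gᵢEᵢ)/(Σ gᵢ) = (9.2·-71.9 + 19·-56.1) / (9.2 + 19)
= -1727.38 / 28.2 = -61.25 mV

-61.3 mV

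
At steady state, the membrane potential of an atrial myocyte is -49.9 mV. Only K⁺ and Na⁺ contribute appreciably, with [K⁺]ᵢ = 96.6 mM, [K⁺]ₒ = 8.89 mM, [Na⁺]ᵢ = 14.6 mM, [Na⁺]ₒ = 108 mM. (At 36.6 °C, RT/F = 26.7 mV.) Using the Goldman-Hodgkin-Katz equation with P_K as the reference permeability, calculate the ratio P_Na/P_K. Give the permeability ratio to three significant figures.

0.0569

Let α = P_Na/P_K. GHK: Vm = 26.7·ln[(Kₒ + α·Naₒ)/(Kᵢ + α·Naᵢ)].
e^(Vm/26.7) = e^(-49.9/26.7) = 0.15429
So 0.15429·(Kᵢ + α·Naᵢ) = Kₒ + α·Naₒ → α = (0.15429·96.6 − 8.89) / (108.0 − 0.15429·14.6)
α = (14.9 − 8.89) / (108.0 − 2.253) = 6.015/105.7 = 0.05688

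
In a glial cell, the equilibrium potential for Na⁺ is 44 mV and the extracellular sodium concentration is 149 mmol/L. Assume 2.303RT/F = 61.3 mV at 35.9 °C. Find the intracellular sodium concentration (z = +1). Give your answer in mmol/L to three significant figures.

Nernst: E = (61.3/1) · log₁₀([out]/[in]), so log₁₀([out]/[in]) = 44.0 × 1 / 61.3 = 0.7178.
[out]/[in] = 10^(0.7178) = 5.221.
[in] = 149 / 5.221 = 28.54 mmol/L.

28.5 mmol/L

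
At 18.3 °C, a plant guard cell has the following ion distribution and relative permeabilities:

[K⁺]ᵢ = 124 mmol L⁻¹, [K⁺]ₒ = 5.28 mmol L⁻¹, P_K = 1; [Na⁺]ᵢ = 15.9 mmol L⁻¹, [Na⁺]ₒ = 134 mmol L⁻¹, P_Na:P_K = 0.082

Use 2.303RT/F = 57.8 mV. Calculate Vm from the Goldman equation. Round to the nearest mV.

-51 mV

Vm = 57.8 · log₁₀[(Σ P·[cation]ₒ + Σ P·[anion]ᵢ) / (Σ P·[cation]ᵢ + Σ P·[anion]ₒ)]
Numerator = 1×5.28 + 0.082×134 = 16.27
Denominator = 1×124 + 0.082×15.9 = 125.3
Vm = 57.8 · log₁₀(0.12983) = 57.8 × (-0.8866) = -51.25 mV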